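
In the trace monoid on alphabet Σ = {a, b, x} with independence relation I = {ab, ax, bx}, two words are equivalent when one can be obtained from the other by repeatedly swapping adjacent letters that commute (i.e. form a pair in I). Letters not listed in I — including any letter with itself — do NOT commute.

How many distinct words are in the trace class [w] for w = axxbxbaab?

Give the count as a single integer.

1680

piece 0:a — minimal
piece 1:x — minimal
piece 2:x rests on {1:x}
piece 3:b — minimal
piece 4:x rests on {2:x}
piece 5:b rests on {3:b}
piece 6:a rests on {0:a}
piece 7:a rests on {6:a}
piece 8:b rests on {5:b}
minimal pieces: {0:a, 1:x, 3:b}
ways to finish when only these pieces remain (= sum over removing one remaining piece with nothing left below it):
  1 left: {4}→1  {7}→1  {8}→1
  2 left: {2,4}→1  {4,7}→2  {4,8}→2  {5,8}→1  {6,7}→1  {7,8}→2
  3 left: {0,6,7}→1  {1,2,4}→1  {2,4,7}→3  {2,4,8}→3  {3,5,8}→1  {4,5,8}→3  {4,6,7}→3  {4,7,8}→6  {5,7,8}→3  {6,7,8}→3
  4 left: {0,4,6,7}→4  {0,6,7,8}→4  {1,2,4,7}→4  {1,2,4,8}→4  {2,4,5,8}→6  {2,4,6,7}→6  {2,4,7,8}→12  {3,4,5,8}→4  {3,5,7,8}→4  {4,5,7,8}→12  {4,6,7,8}→12  {5,6,7,8}→6
  5 left: {0,2,4,6,7}→10  {0,4,6,7,8}→20  {0,5,6,7,8}→10  {1,2,4,5,8}→10  {1,2,4,6,7}→10  {1,2,4,7,8}→20  {2,3,4,5,8}→10  {2,4,5,7,8}→30  {2,4,6,7,8}→30  {3,4,5,7,8}→20  {3,5,6,7,8}→10  {4,5,6,7,8}→30
  6 left: {0,1,2,4,6,7}→20  {0,2,4,6,7,8}→60  {0,3,5,6,7,8}→20  {0,4,5,6,7,8}→60  {1,2,3,4,5,8}→20  {1,2,4,5,7,8}→60  {1,2,4,6,7,8}→60  {2,3,4,5,7,8}→60  {2,4,5,6,7,8}→90  {3,4,5,6,7,8}→60
  7 left: {0,1,2,4,6,7,8}→140  {0,2,4,5,6,7,8}→210  {0,3,4,5,6,7,8}→140  {1,2,3,4,5,7,8}→140  {1,2,4,5,6,7,8}→210  {2,3,4,5,6,7,8}→210
  placing 0:a first → 560 extensions
  placing 1:x first → 560 extensions
  placing 3:b first → 560 extensions
total linear extensions = 1680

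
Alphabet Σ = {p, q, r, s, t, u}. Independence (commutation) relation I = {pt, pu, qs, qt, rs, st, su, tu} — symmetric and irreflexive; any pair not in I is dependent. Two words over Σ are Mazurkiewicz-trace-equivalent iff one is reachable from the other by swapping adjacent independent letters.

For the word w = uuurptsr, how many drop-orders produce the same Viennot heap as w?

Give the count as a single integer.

drop 0:u onto floor
drop 1:u onto {0:u}
drop 2:u onto {1:u}
drop 3:r onto {2:u}
drop 4:p onto {3:r}
drop 5:t onto {3:r}
drop 6:s onto {4:p}
drop 7:r onto {4:p, 5:t}
ground layer = {0:u}
drop-orders for the pieces not yet dropped (sum over which currently-grounded one goes next):
  1 to go: {6} 1  {7} 1
  2 to go: {5,7} 1  {6,7} 2
  3 to go: {4,6,7} 2  {5,6,7} 3
  4 to go: {4,5,6,7} 5
  5 to go: {3,4,5,6,7} 5
  6 to go: {2,3,4,5,6,7} 5
  if 0:u drops first: 5 orders

5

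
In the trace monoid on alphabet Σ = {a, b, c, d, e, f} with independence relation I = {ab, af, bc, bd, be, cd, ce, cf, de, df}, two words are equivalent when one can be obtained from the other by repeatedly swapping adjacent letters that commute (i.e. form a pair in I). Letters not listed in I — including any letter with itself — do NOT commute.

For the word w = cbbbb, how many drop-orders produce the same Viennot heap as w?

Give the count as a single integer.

piece 0:c — minimal
piece 1:b — minimal
piece 2:b rests on {1:b}
piece 3:b rests on {2:b}
piece 4:b rests on {3:b}
minimal pieces: {0:c, 1:b}
ways to finish when only these pieces remain (= sum over removing one remaining piece with nothing left below it):
  1 left: {0}→1  {4}→1
  2 left: {0,4}→2  {3,4}→1
  3 left: {0,3,4}→3  {2,3,4}→1
  placing 0:c first → 1 extensions
  placing 1:b first → 4 extensions
total linear extensions = 5

5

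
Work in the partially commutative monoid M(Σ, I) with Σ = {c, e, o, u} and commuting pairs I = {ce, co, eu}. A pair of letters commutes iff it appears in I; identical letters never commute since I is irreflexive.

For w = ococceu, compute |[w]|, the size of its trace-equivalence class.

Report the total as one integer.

drop 0:o onto floor
drop 1:c onto floor
drop 2:o onto {0:o}
drop 3:c onto {1:c}
drop 4:c onto {3:c}
drop 5:e onto {2:o}
drop 6:u onto {2:o, 4:c}
ground layer = {0:o, 1:c}
drop-orders for the pieces not yet dropped (sum over which currently-grounded one goes next):
  1 to go: {5} 1  {6} 1
  2 to go: {4,6} 1  {5,6} 2
  3 to go: {2,5,6} 2  {3,4,6} 1  {4,5,6} 3
  4 to go: {0,2,5,6} 2  {1,3,4,6} 1  {2,4,5,6} 5  {3,4,5,6} 4
  5 to go: {0,2,4,5,6} 7  {1,3,4,5,6} 5  {2,3,4,5,6} 9
  if 0:o drops first: 14 orders
  if 1:c drops first: 16 orders
heap linearizations: 30

30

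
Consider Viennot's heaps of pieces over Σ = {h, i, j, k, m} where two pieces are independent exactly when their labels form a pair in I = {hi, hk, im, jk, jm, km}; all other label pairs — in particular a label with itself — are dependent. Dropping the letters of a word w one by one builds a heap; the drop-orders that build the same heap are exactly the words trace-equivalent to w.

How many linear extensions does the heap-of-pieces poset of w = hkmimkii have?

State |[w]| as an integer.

56

0(h) covers ∅
1(k) covers ∅
2(m) covers 0:h
3(i) covers 1:k
4(m) covers 2:m
5(k) covers 3:i
6(i) covers 5:k
7(i) covers 6:i
floor of heap: 0:h, 1:k
completions by unplaced set U, small U first (add the entries for U minus each lowest piece of U):
  |U|=1: {4}:1  {7}:1
  |U|=2: {2,4}:1  {4,7}:2  {6,7}:1
  |U|=3: {0,2,4}:1  {2,4,7}:3  {4,6,7}:3  {5,6,7}:1
  |U|=4: {0,2,4,7}:4  {2,4,6,7}:6  {3,5,6,7}:1  {4,5,6,7}:4
  |U|=5: {0,2,4,6,7}:10  {1,3,5,6,7}:1  {2,4,5,6,7}:10  {3,4,5,6,7}:5
  |U|=6: {0,2,4,5,6,7}:20  {1,3,4,5,6,7}:6  {2,3,4,5,6,7}:15
  start at 0(h): 21
  start at 1(k): 35
sum over floor = 56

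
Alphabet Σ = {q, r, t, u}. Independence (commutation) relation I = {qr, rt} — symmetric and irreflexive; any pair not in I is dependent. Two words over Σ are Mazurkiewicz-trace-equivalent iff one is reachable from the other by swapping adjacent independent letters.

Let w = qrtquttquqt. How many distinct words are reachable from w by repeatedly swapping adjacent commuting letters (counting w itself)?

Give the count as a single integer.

4

piece 0:q — minimal
piece 1:r — minimal
piece 2:t rests on {0:q}
piece 3:q rests on {2:t}
piece 4:u rests on {1:r, 3:q}
piece 5:t rests on {4:u}
piece 6:t rests on {5:t}
piece 7:q rests on {6:t}
piece 8:u rests on {7:q}
piece 9:q rests on {8:u}
piece 10:t rests on {9:q}
minimal pieces: {0:q, 1:r}
ways to finish when only these pieces remain (= sum over removing one remaining piece with nothing left below it):
  1 left: {10}→1
  2 left: {9,10}→1
  3 left: {8,9,10}→1
  4 left: {7,8,9,10}→1
  5 left: {6,7,8,9,10}→1
  6 left: {5,6,7,8,9,10}→1
  7 left: {4,5,6,7,8,9,10}→1
  8 left: {1,4,5,6,7,8,9,10}→1  {3,4,5,6,7,8,9,10}→1
  9 left: {1,3,4,5,6,7,8,9,10}→2  {2,3,4,5,6,7,8,9,10}→1
  placing 0:q first → 3 extensions
  placing 1:r first → 1 extensions
total linear extensions = 4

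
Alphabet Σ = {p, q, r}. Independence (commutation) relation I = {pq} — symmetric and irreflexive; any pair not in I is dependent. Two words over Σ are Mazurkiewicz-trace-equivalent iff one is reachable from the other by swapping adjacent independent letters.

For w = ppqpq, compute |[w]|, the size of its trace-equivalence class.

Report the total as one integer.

10

0(p) covers ∅
1(p) covers 0:p
2(q) covers ∅
3(p) covers 1:p
4(q) covers 2:q
floor of heap: 0:p, 2:q
completions by unplaced set U, small U first (add the entries for U minus each lowest piece of U):
  |U|=1: {3}:1  {4}:1
  |U|=2: {1,3}:1  {2,4}:1  {3,4}:2
  |U|=3: {0,1,3}:1  {1,3,4}:3  {2,3,4}:3
  start at 0(p): 6
  start at 2(q): 4
sum over floor = 10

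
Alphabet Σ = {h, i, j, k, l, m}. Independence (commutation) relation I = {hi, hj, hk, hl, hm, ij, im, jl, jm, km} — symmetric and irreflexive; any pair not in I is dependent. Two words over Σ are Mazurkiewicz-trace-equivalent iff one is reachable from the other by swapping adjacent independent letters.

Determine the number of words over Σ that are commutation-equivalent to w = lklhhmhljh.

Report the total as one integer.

840

0(l) covers ∅
1(k) covers 0:l
2(l) covers 1:k
3(h) covers ∅
4(h) covers 3:h
5(m) covers 2:l
6(h) covers 4:h
7(l) covers 5:m
8(j) covers 1:k
9(h) covers 6:h
floor of heap: 0:l, 3:h
completions by unplaced set U, small U first (add the entries for U minus each lowest piece of U):
  |U|=1: {7}:1  {8}:1  {9}:1
  |U|=2: {5,7}:1  {6,9}:1  {7,8}:2  {7,9}:2  {8,9}:2
  |U|=3: {2,5,7}:1  {4,6,9}:1  {5,7,8}:3  {5,7,9}:3  {6,7,9}:3  {6,8,9}:3  {7,8,9}:6
  |U|=4: {2,5,7,8}:4  {2,5,7,9}:4  {3,4,6,9}:1  {4,6,7,9}:4  {4,6,8,9}:4  {5,6,7,9}:6  {5,7,8,9}:12  {6,7,8,9}:12
  |U|=5: {1,2,5,7,8}:4  {2,5,6,7,9}:10  {2,5,7,8,9}:20  {3,4,6,7,9}:5  {3,4,6,8,9}:5  {4,5,6,7,9}:10  {4,6,7,8,9}:20  {5,6,7,8,9}:30
  |U|=6: {0,1,2,5,7,8}:4  {1,2,5,7,8,9}:24  {2,4,5,6,7,9}:20  {2,5,6,7,8,9}:60  {3,4,5,6,7,9}:15  {3,4,6,7,8,9}:30  {4,5,6,7,8,9}:60
  |U|=7: {0,1,2,5,7,8,9}:28  {1,2,5,6,7,8,9}:84  {2,3,4,5,6,7,9}:35  {2,4,5,6,7,8,9}:140  {3,4,5,6,7,8,9}:105
  |U|=8: {0,1,2,5,6,7,8,9}:112  {1,2,4,5,6,7,8,9}:224  {2,3,4,5,6,7,8,9}:280
  start at 0(l): 504
  start at 3(h): 336
sum over floor = 840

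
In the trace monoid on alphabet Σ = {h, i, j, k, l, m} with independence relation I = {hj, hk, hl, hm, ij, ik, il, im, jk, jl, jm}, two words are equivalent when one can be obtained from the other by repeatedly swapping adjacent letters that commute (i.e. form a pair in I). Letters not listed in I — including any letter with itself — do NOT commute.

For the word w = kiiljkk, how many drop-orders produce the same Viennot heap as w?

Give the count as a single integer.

105

drop 0:k onto floor
drop 1:i onto floor
drop 2:i onto {1:i}
drop 3:l onto {0:k}
drop 4:j onto floor
drop 5:k onto {3:l}
drop 6:k onto {5:k}
ground layer = {0:k, 1:i, 4:j}
drop-orders for the pieces not yet dropped (sum over which currently-grounded one goes next):
  1 to go: {2} 1  {4} 1  {6} 1
  2 to go: {1,2} 1  {2,4} 2  {2,6} 2  {4,6} 2  {5,6} 1
  3 to go: {1,2,4} 3  {1,2,6} 3  {2,4,6} 6  {2,5,6} 3  {3,5,6} 1  {4,5,6} 3
  4 to go: {0,3,5,6} 1  {1,2,4,6} 12  {1,2,5,6} 6  {2,3,5,6} 4  {2,4,5,6} 12  {3,4,5,6} 4
  5 to go: {0,2,3,5,6} 5  {0,3,4,5,6} 5  {1,2,3,5,6} 10  {1,2,4,5,6} 30  {2,3,4,5,6} 20
  if 0:k drops first: 60 orders
  if 1:i drops first: 30 orders
  if 4:j drops first: 15 orders
heap linearizations: 105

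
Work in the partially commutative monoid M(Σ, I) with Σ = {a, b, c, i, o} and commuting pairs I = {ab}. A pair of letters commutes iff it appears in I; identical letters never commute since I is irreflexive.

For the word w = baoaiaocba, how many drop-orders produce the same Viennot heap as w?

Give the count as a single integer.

0(b) covers ∅
1(a) covers ∅
2(o) covers 0:b, 1:a
3(a) covers 2:o
4(i) covers 3:a
5(a) covers 4:i
6(o) covers 5:a
7(c) covers 6:o
8(b) covers 7:c
9(a) covers 7:c
floor of heap: 0:b, 1:a
completions by unplaced set U, small U first (add the entries for U minus each lowest piece of U):
  |U|=1: {8}:1  {9}:1
  |U|=2: {8,9}:2
  |U|=3: {7,8,9}:2
  |U|=4: {6,7,8,9}:2
  |U|=5: {5,6,7,8,9}:2
  |U|=6: {4,5,6,7,8,9}:2
  |U|=7: {3,4,5,6,7,8,9}:2
  |U|=8: {2,3,4,5,6,7,8,9}:2
  start at 0(b): 2
  start at 1(a): 2
sum over floor = 4

4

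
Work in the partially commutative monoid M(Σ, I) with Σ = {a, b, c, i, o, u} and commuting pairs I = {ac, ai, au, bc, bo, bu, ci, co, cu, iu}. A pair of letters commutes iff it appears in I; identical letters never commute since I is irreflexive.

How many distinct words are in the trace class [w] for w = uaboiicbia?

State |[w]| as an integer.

100

drop 0:u onto floor
drop 1:a onto floor
drop 2:b onto {1:a}
drop 3:o onto {0:u, 1:a}
drop 4:i onto {2:b, 3:o}
drop 5:i onto {4:i}
drop 6:c onto floor
drop 7:b onto {5:i}
drop 8:i onto {7:b}
drop 9:a onto {7:b}
ground layer = {0:u, 1:a, 6:c}
drop-orders for the pieces not yet dropped (sum over which currently-grounded one goes next):
  1 to go: {6} 1  {8} 1  {9} 1
  2 to go: {6,8} 2  {6,9} 2  {8,9} 2
  3 to go: {6,8,9} 6  {7,8,9} 2
  4 to go: {5,7,8,9} 2  {6,7,8,9} 8
  5 to go: {4,5,7,8,9} 2  {5,6,7,8,9} 10
  6 to go: {2,4,5,7,8,9} 2  {3,4,5,7,8,9} 2  {4,5,6,7,8,9} 12
  7 to go: {0,3,4,5,7,8,9} 2  {2,3,4,5,7,8,9} 4  {2,4,5,6,7,8,9} 14  {3,4,5,6,7,8,9} 14
  8 to go: {0,2,3,4,5,7,8,9} 6  {0,3,4,5,6,7,8,9} 16  {1,2,3,4,5,7,8,9} 4  {2,3,4,5,6,7,8,9} 32
  if 0:u drops first: 36 orders
  if 1:a drops first: 54 orders
  if 6:c drops first: 10 orders
heap linearizations: 100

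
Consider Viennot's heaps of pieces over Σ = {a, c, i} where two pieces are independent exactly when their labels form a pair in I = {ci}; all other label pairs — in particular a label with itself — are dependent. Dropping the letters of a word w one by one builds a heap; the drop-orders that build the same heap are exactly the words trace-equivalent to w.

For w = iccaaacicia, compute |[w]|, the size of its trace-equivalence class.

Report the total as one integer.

drop 0:i onto floor
drop 1:c onto floor
drop 2:c onto {1:c}
drop 3:a onto {0:i, 2:c}
drop 4:a onto {3:a}
drop 5:a onto {4:a}
drop 6:c onto {5:a}
drop 7:i onto {5:a}
drop 8:c onto {6:c}
drop 9:i onto {7:i}
drop 10:a onto {8:c, 9:i}
ground layer = {0:i, 1:c}
drop-orders for the pieces not yet dropped (sum over which currently-grounded one goes next):
  1 to go: {10} 1
  2 to go: {8,10} 1  {9,10} 1
  3 to go: {6,8,10} 1  {7,9,10} 1  {8,9,10} 2
  4 to go: {6,8,9,10} 3  {7,8,9,10} 3
  5 to go: {6,7,8,9,10} 6
  6 to go: {5,6,7,8,9,10} 6
  7 to go: {4,5,6,7,8,9,10} 6
  8 to go: {3,4,5,6,7,8,9,10} 6
  9 to go: {0,3,4,5,6,7,8,9,10} 6  {2,3,4,5,6,7,8,9,10} 6
  if 0:i drops first: 6 orders
  if 1:c drops first: 12 orders
heap linearizations: 18

18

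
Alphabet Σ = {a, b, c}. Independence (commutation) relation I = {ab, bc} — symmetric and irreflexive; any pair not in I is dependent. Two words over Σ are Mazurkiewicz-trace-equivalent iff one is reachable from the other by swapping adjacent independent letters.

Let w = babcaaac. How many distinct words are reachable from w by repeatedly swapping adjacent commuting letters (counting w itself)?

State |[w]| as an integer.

28

piece 0:b — minimal
piece 1:a — minimal
piece 2:b rests on {0:b}
piece 3:c rests on {1:a}
piece 4:a rests on {3:c}
piece 5:a rests on {4:a}
piece 6:a rests on {5:a}
piece 7:c rests on {6:a}
minimal pieces: {0:b, 1:a}
ways to finish when only these pieces remain (= sum over removing one remaining piece with nothing left below it):
  1 left: {2}→1  {7}→1
  2 left: {0,2}→1  {2,7}→2  {6,7}→1
  3 left: {0,2,7}→3  {2,6,7}→3  {5,6,7}→1
  4 left: {0,2,6,7}→6  {2,5,6,7}→4  {4,5,6,7}→1
  5 left: {0,2,5,6,7}→10  {2,4,5,6,7}→5  {3,4,5,6,7}→1
  6 left: {0,2,4,5,6,7}→15  {1,3,4,5,6,7}→1  {2,3,4,5,6,7}→6
  placing 0:b first → 7 extensions
  placing 1:a first → 21 extensions
total linear extensions = 28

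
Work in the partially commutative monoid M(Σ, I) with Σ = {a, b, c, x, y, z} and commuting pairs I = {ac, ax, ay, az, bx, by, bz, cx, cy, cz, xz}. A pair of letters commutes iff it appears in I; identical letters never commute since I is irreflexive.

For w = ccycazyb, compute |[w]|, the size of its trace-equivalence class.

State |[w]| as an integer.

224

0(c) covers ∅
1(c) covers 0:c
2(y) covers ∅
3(c) covers 1:c
4(a) covers ∅
5(z) covers 2:y
6(y) covers 5:z
7(b) covers 3:c, 4:a
floor of heap: 0:c, 2:y, 4:a
completions by unplaced set U, small U first (add the entries for U minus each lowest piece of U):
  |U|=1: {6}:1  {7}:1
  |U|=2: {3,7}:1  {4,7}:1  {5,6}:1  {6,7}:2
  |U|=3: {1,3,7}:1  {2,5,6}:1  {3,4,7}:2  {3,6,7}:3  {4,6,7}:3  {5,6,7}:3
  |U|=4: {0,1,3,7}:1  {1,3,4,7}:3  {1,3,6,7}:4  {2,5,6,7}:4  {3,4,6,7}:8  {3,5,6,7}:6  {4,5,6,7}:6
  |U|=5: {0,1,3,4,7}:4  {0,1,3,6,7}:5  {1,3,4,6,7}:15  {1,3,5,6,7}:10  {2,3,5,6,7}:10  {2,4,5,6,7}:10  {3,4,5,6,7}:20
  |U|=6: {0,1,3,4,6,7}:24  {0,1,3,5,6,7}:15  {1,2,3,5,6,7}:20  {1,3,4,5,6,7}:45  {2,3,4,5,6,7}:40
  start at 0(c): 105
  start at 2(y): 84
  start at 4(a): 35
sum over floor = 224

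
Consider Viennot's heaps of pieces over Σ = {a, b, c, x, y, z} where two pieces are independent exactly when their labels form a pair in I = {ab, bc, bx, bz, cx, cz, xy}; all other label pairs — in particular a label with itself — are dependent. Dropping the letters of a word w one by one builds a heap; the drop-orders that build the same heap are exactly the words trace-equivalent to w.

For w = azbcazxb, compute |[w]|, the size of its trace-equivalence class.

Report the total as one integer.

#0=a has no predecessor
#1=z depends on [0:a]
#2=b has no predecessor
#3=c depends on [0:a]
#4=a depends on [1:z, 3:c]
#5=z depends on [4:a]
#6=x depends on [5:z]
#7=b depends on [2:b]
sources: [0:a, 2:b]
N(rest) = Σ N(rest − s) over sources s of rest; N(one piece) = 1:
  size 1 → [6]=1  [7]=1
  size 2 → [2,7]=1  [5,6]=1  [6,7]=2
  size 3 → [2,6,7]=3  [4,5,6]=1  [5,6,7]=3
  size 4 → [1,4,5,6]=1  [2,5,6,7]=6  [3,4,5,6]=1  [4,5,6,7]=4
  size 5 → [1,3,4,5,6]=2  [1,4,5,6,7]=5  [2,4,5,6,7]=10  [3,4,5,6,7]=5
  size 6 → [0,1,3,4,5,6]=2  [1,2,4,5,6,7]=15  [1,3,4,5,6,7]=12  [2,3,4,5,6,7]=15
  first=0(a) contributes 42
  first=2(b) contributes 14
|[w]| = 56

56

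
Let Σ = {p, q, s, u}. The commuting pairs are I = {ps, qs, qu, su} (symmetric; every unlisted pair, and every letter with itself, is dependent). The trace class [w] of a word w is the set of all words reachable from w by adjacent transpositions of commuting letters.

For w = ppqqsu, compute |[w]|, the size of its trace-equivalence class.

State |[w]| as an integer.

piece 0:p — minimal
piece 1:p rests on {0:p}
piece 2:q rests on {1:p}
piece 3:q rests on {2:q}
piece 4:s — minimal
piece 5:u rests on {1:p}
minimal pieces: {0:p, 4:s}
ways to finish when only these pieces remain (= sum over removing one remaining piece with nothing left below it):
  1 left: {3}→1  {4}→1  {5}→1
  2 left: {2,3}→1  {3,4}→2  {3,5}→2  {4,5}→2
  3 left: {2,3,4}→3  {2,3,5}→3  {3,4,5}→6
  4 left: {1,2,3,5}→3  {2,3,4,5}→12
  placing 0:p first → 15 extensions
  placing 4:s first → 3 extensions
total linear extensions = 18

18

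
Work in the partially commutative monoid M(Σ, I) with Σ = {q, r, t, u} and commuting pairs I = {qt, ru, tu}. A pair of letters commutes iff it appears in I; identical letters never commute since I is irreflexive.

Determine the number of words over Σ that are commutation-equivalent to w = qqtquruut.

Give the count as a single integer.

50

piece 0:q — minimal
piece 1:q rests on {0:q}
piece 2:t — minimal
piece 3:q rests on {1:q}
piece 4:u rests on {3:q}
piece 5:r rests on {2:t, 3:q}
piece 6:u rests on {4:u}
piece 7:u rests on {6:u}
piece 8:t rests on {5:r}
minimal pieces: {0:q, 2:t}
ways to finish when only these pieces remain (= sum over removing one remaining piece with nothing left below it):
  1 left: {7}→1  {8}→1
  2 left: {5,8}→1  {6,7}→1  {7,8}→2
  3 left: {2,5,8}→1  {4,6,7}→1  {5,7,8}→3  {6,7,8}→3
  4 left: {2,5,7,8}→4  {4,6,7,8}→4  {5,6,7,8}→6
  5 left: {2,5,6,7,8}→10  {4,5,6,7,8}→10
  6 left: {2,4,5,6,7,8}→20  {3,4,5,6,7,8}→10
  7 left: {1,3,4,5,6,7,8}→10  {2,3,4,5,6,7,8}→30
  placing 0:q first → 40 extensions
  placing 2:t first → 10 extensions
total linear extensions = 50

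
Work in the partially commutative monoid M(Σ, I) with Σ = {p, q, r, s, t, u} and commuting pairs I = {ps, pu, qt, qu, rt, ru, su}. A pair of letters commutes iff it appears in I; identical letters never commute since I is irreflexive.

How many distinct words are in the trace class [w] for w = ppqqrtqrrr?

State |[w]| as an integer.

drop 0:p onto floor
drop 1:p onto {0:p}
drop 2:q onto {1:p}
drop 3:q onto {2:q}
drop 4:r onto {3:q}
drop 5:t onto {1:p}
drop 6:q onto {4:r}
drop 7:r onto {6:q}
drop 8:r onto {7:r}
drop 9:r onto {8:r}
ground layer = {0:p}
drop-orders for the pieces not yet dropped (sum over which currently-grounded one goes next):
  1 to go: {5} 1  {9} 1
  2 to go: {5,9} 2  {8,9} 1
  3 to go: {5,8,9} 3  {7,8,9} 1
  4 to go: {5,7,8,9} 4  {6,7,8,9} 1
  5 to go: {4,6,7,8,9} 1  {5,6,7,8,9} 5
  6 to go: {3,4,6,7,8,9} 1  {4,5,6,7,8,9} 6
  7 to go: {2,3,4,6,7,8,9} 1  {3,4,5,6,7,8,9} 7
  8 to go: {2,3,4,5,6,7,8,9} 8
  if 0:p drops first: 8 orders

8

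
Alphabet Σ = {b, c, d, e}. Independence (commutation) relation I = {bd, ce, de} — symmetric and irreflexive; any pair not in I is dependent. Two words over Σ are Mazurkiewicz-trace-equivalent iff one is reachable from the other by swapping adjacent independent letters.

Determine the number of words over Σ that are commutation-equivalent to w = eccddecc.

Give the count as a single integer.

28

piece 0:e — minimal
piece 1:c — minimal
piece 2:c rests on {1:c}
piece 3:d rests on {2:c}
piece 4:d rests on {3:d}
piece 5:e rests on {0:e}
piece 6:c rests on {4:d}
piece 7:c rests on {6:c}
minimal pieces: {0:e, 1:c}
ways to finish when only these pieces remain (= sum over removing one remaining piece with nothing left below it):
  1 left: {5}→1  {7}→1
  2 left: {0,5}→1  {5,7}→2  {6,7}→1
  3 left: {0,5,7}→3  {4,6,7}→1  {5,6,7}→3
  4 left: {0,5,6,7}→6  {3,4,6,7}→1  {4,5,6,7}→4
  5 left: {0,4,5,6,7}→10  {2,3,4,6,7}→1  {3,4,5,6,7}→5
  6 left: {0,3,4,5,6,7}→15  {1,2,3,4,6,7}→1  {2,3,4,5,6,7}→6
  placing 0:e first → 7 extensions
  placing 1:c first → 21 extensions
total linear extensions = 28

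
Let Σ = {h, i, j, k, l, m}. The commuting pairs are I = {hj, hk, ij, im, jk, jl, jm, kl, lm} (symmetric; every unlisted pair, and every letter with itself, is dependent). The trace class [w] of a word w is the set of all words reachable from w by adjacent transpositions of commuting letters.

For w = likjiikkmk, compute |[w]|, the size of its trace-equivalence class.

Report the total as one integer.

drop 0:l onto floor
drop 1:i onto {0:l}
drop 2:k onto {1:i}
drop 3:j onto floor
drop 4:i onto {2:k}
drop 5:i onto {4:i}
drop 6:k onto {5:i}
drop 7:k onto {6:k}
drop 8:m onto {7:k}
drop 9:k onto {8:m}
ground layer = {0:l, 3:j}
drop-orders for the pieces not yet dropped (sum over which currently-grounded one goes next):
  1 to go: {3} 1  {9} 1
  2 to go: {3,9} 2  {8,9} 1
  3 to go: {3,8,9} 3  {7,8,9} 1
  4 to go: {3,7,8,9} 4  {6,7,8,9} 1
  5 to go: {3,6,7,8,9} 5  {5,6,7,8,9} 1
  6 to go: {3,5,6,7,8,9} 6  {4,5,6,7,8,9} 1
  7 to go: {2,4,5,6,7,8,9} 1  {3,4,5,6,7,8,9} 7
  8 to go: {1,2,4,5,6,7,8,9} 1  {2,3,4,5,6,7,8,9} 8
  if 0:l drops first: 9 orders
  if 3:j drops first: 1 orders
heap linearizations: 10

10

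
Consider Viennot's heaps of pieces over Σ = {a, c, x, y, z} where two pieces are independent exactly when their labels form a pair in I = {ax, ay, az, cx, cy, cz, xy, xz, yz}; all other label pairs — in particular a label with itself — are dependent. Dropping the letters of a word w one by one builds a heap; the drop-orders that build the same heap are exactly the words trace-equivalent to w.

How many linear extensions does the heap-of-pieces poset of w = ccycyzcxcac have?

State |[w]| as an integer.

3960

0(c) covers ∅
1(c) covers 0:c
2(y) covers ∅
3(c) covers 1:c
4(y) covers 2:y
5(z) covers ∅
6(c) covers 3:c
7(x) covers ∅
8(c) covers 6:c
9(a) covers 8:c
10(c) covers 9:a
floor of heap: 0:c, 2:y, 5:z, 7:x
completions by unplaced set U, small U first (add the entries for U minus each lowest piece of U):
  |U|=1: {4}:1  {5}:1  {7}:1  {10}:1
  |U|=2: {2,4}:1  {4,5}:2  {4,7}:2  {4,10}:2  {5,7}:2  {5,10}:2  {7,10}:2  {9,10}:1
  |U|=3: {2,4,5}:3  {2,4,7}:3  {2,4,10}:3  {4,5,7}:6  {4,5,10}:6  {4,7,10}:6  {4,9,10}:3  {5,7,10}:6  {5,9,10}:3  {7,9,10}:3  {8,9,10}:1
  |U|=4: {2,4,5,7}:12  {2,4,5,10}:12  {2,4,7,10}:12  {2,4,9,10}:6  {4,5,7,10}:24  {4,5,9,10}:12  {4,7,9,10}:12  {4,8,9,10}:4  {5,7,9,10}:12  {5,8,9,10}:4  {6,8,9,10}:1  {7,8,9,10}:4
  |U|=5: {2,4,5,7,10}:60  {2,4,5,9,10}:30  {2,4,7,9,10}:30  {2,4,8,9,10}:10  {3,6,8,9,10}:1  {4,5,7,9,10}:60  {4,5,8,9,10}:20  {4,6,8,9,10}:5  {4,7,8,9,10}:20  {5,6,8,9,10}:5  {5,7,8,9,10}:20  {6,7,8,9,10}:5
  |U|=6: {1,3,6,8,9,10}:1  {2,4,5,7,9,10}:180  {2,4,5,8,9,10}:60  {2,4,6,8,9,10}:15  {2,4,7,8,9,10}:60  {3,4,6,8,9,10}:6  {3,5,6,8,9,10}:6  {3,6,7,8,9,10}:6  {4,5,6,8,9,10}:30  {4,5,7,8,9,10}:120  {4,6,7,8,9,10}:30  {5,6,7,8,9,10}:30
  |U|=7: {0,1,3,6,8,9,10}:1  {1,3,4,6,8,9,10}:7  {1,3,5,6,8,9,10}:7  {1,3,6,7,8,9,10}:7  {2,3,4,6,8,9,10}:21  {2,4,5,6,8,9,10}:105  {2,4,5,7,8,9,10}:420  {2,4,6,7,8,9,10}:105  {3,4,5,6,8,9,10}:42  {3,4,6,7,8,9,10}:42  {3,5,6,7,8,9,10}:42  {4,5,6,7,8,9,10}:210
  |U|=8: {0,1,3,4,6,8,9,10}:8  {0,1,3,5,6,8,9,10}:8  {0,1,3,6,7,8,9,10}:8  {1,2,3,4,6,8,9,10}:28  {1,3,4,5,6,8,9,10}:56  {1,3,4,6,7,8,9,10}:56  {1,3,5,6,7,8,9,10}:56  {2,3,4,5,6,8,9,10}:168  {2,3,4,6,7,8,9,10}:168  {2,4,5,6,7,8,9,10}:840  {3,4,5,6,7,8,9,10}:336
  |U|=9: {0,1,2,3,4,6,8,9,10}:36  {0,1,3,4,5,6,8,9,10}:72  {0,1,3,4,6,7,8,9,10}:72  {0,1,3,5,6,7,8,9,10}:72  {1,2,3,4,5,6,8,9,10}:252  {1,2,3,4,6,7,8,9,10}:252  {1,3,4,5,6,7,8,9,10}:504  {2,3,4,5,6,7,8,9,10}:1512
  start at 0(c): 2520
  start at 2(y): 720
  start at 5(z): 360
  start at 7(x): 360
sum over floor = 3960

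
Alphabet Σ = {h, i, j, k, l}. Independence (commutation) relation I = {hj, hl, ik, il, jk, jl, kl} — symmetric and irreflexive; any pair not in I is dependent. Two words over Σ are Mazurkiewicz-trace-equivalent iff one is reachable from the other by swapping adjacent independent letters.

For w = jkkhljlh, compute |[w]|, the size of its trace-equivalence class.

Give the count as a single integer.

420

0(j) covers ∅
1(k) covers ∅
2(k) covers 1:k
3(h) covers 2:k
4(l) covers ∅
5(j) covers 0:j
6(l) covers 4:l
7(h) covers 3:h
floor of heap: 0:j, 1:k, 4:l
completions by unplaced set U, small U first (add the entries for U minus each lowest piece of U):
  |U|=1: {5}:1  {6}:1  {7}:1
  |U|=2: {0,5}:1  {3,7}:1  {4,6}:1  {5,6}:2  {5,7}:2  {6,7}:2
  |U|=3: {0,5,6}:3  {0,5,7}:3  {2,3,7}:1  {3,5,7}:3  {3,6,7}:3  {4,5,6}:3  {4,6,7}:3  {5,6,7}:6
  |U|=4: {0,3,5,7}:6  {0,4,5,6}:6  {0,5,6,7}:12  {1,2,3,7}:1  {2,3,5,7}:4  {2,3,6,7}:4  {3,4,6,7}:6  {3,5,6,7}:12  {4,5,6,7}:12
  |U|=5: {0,2,3,5,7}:10  {0,3,5,6,7}:30  {0,4,5,6,7}:30  {1,2,3,5,7}:5  {1,2,3,6,7}:5  {2,3,4,6,7}:10  {2,3,5,6,7}:20  {3,4,5,6,7}:30
  |U|=6: {0,1,2,3,5,7}:15  {0,2,3,5,6,7}:60  {0,3,4,5,6,7}:90  {1,2,3,4,6,7}:15  {1,2,3,5,6,7}:30  {2,3,4,5,6,7}:60
  start at 0(j): 105
  start at 1(k): 210
  start at 4(l): 105
sum over floor = 420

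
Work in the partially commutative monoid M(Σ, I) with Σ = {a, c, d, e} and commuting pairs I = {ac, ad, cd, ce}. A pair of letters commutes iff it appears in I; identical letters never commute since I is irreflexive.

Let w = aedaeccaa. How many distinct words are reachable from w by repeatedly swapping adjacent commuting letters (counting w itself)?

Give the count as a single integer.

drop 0:a onto floor
drop 1:e onto {0:a}
drop 2:d onto {1:e}
drop 3:a onto {1:e}
drop 4:e onto {2:d, 3:a}
drop 5:c onto floor
drop 6:c onto {5:c}
drop 7:a onto {4:e}
drop 8:a onto {7:a}
ground layer = {0:a, 5:c}
drop-orders for the pieces not yet dropped (sum over which currently-grounded one goes next):
  1 to go: {6} 1  {8} 1
  2 to go: {5,6} 1  {6,8} 2  {7,8} 1
  3 to go: {4,7,8} 1  {5,6,8} 3  {6,7,8} 3
  4 to go: {2,4,7,8} 1  {3,4,7,8} 1  {4,6,7,8} 4  {5,6,7,8} 6
  5 to go: {2,3,4,7,8} 2  {2,4,6,7,8} 5  {3,4,6,7,8} 5  {4,5,6,7,8} 10
  6 to go: {1,2,3,4,7,8} 2  {2,3,4,6,7,8} 12  {2,4,5,6,7,8} 15  {3,4,5,6,7,8} 15
  7 to go: {0,1,2,3,4,7,8} 2  {1,2,3,4,6,7,8} 14  {2,3,4,5,6,7,8} 42
  if 0:a drops first: 56 orders
  if 5:c drops first: 16 orders
heap linearizations: 72

72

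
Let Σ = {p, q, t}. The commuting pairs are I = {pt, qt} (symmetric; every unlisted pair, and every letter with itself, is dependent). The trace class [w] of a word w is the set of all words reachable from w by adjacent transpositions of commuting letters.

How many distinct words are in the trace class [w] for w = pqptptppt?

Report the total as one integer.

84

0(p) covers ∅
1(q) covers 0:p
2(p) covers 1:q
3(t) covers ∅
4(p) covers 2:p
5(t) covers 3:t
6(p) covers 4:p
7(p) covers 6:p
8(t) covers 5:t
floor of heap: 0:p, 3:t
completions by unplaced set U, small U first (add the entries for U minus each lowest piece of U):
  |U|=1: {7}:1  {8}:1
  |U|=2: {5,8}:1  {6,7}:1  {7,8}:2
  |U|=3: {3,5,8}:1  {4,6,7}:1  {5,7,8}:3  {6,7,8}:3
  |U|=4: {2,4,6,7}:1  {3,5,7,8}:4  {4,6,7,8}:4  {5,6,7,8}:6
  |U|=5: {1,2,4,6,7}:1  {2,4,6,7,8}:5  {3,5,6,7,8}:10  {4,5,6,7,8}:10
  |U|=6: {0,1,2,4,6,7}:1  {1,2,4,6,7,8}:6  {2,4,5,6,7,8}:15  {3,4,5,6,7,8}:20
  |U|=7: {0,1,2,4,6,7,8}:7  {1,2,4,5,6,7,8}:21  {2,3,4,5,6,7,8}:35
  start at 0(p): 56
  start at 3(t): 28
sum over floor = 84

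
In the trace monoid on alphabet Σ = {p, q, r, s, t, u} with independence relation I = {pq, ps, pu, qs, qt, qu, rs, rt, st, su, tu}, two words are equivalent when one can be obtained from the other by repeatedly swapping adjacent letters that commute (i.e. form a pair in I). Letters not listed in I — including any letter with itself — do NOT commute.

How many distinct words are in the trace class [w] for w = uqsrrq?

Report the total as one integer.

12

0(u) covers ∅
1(q) covers ∅
2(s) covers ∅
3(r) covers 0:u, 1:q
4(r) covers 3:r
5(q) covers 4:r
floor of heap: 0:u, 1:q, 2:s
completions by unplaced set U, small U first (add the entries for U minus each lowest piece of U):
  |U|=1: {2}:1  {5}:1
  |U|=2: {2,5}:2  {4,5}:1
  |U|=3: {2,4,5}:3  {3,4,5}:1
  |U|=4: {0,3,4,5}:1  {1,3,4,5}:1  {2,3,4,5}:4
  start at 0(u): 5
  start at 1(q): 5
  start at 2(s): 2
sum over floor = 12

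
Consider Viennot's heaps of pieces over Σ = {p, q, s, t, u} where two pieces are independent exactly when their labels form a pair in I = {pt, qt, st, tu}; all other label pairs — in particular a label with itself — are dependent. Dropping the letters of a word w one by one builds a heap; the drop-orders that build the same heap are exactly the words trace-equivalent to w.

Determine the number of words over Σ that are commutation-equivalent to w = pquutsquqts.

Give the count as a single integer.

drop 0:p onto floor
drop 1:q onto {0:p}
drop 2:u onto {1:q}
drop 3:u onto {2:u}
drop 4:t onto floor
drop 5:s onto {3:u}
drop 6:q onto {5:s}
drop 7:u onto {6:q}
drop 8:q onto {7:u}
drop 9:t onto {4:t}
drop 10:s onto {8:q}
ground layer = {0:p, 4:t}
drop-orders for the pieces not yet dropped (sum over which currently-grounded one goes next):
  1 to go: {9} 1  {10} 1
  2 to go: {4,9} 1  {8,10} 1  {9,10} 2
  3 to go: {4,9,10} 3  {7,8,10} 1  {8,9,10} 3
  4 to go: {4,8,9,10} 6  {6,7,8,10} 1  {7,8,9,10} 4
  5 to go: {4,7,8,9,10} 10  {5,6,7,8,10} 1  {6,7,8,9,10} 5
  6 to go: {3,5,6,7,8,10} 1  {4,6,7,8,9,10} 15  {5,6,7,8,9,10} 6
  7 to go: {2,3,5,6,7,8,10} 1  {3,5,6,7,8,9,10} 7  {4,5,6,7,8,9,10} 21
  8 to go: {1,2,3,5,6,7,8,10} 1  {2,3,5,6,7,8,9,10} 8  {3,4,5,6,7,8,9,10} 28
  9 to go: {0,1,2,3,5,6,7,8,10} 1  {1,2,3,5,6,7,8,9,10} 9  {2,3,4,5,6,7,8,9,10} 36
  if 0:p drops first: 45 orders
  if 4:t drops first: 10 orders
heap linearizations: 55

55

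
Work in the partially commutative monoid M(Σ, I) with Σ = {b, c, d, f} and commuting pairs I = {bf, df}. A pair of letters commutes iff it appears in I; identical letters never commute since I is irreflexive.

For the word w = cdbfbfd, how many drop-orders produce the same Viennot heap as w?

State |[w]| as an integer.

#0=c has no predecessor
#1=d depends on [0:c]
#2=b depends on [1:d]
#3=f depends on [0:c]
#4=b depends on [2:b]
#5=f depends on [3:f]
#6=d depends on [4:b]
sources: [0:c]
N(rest) = Σ N(rest − s) over sources s of rest; N(one piece) = 1:
  size 1 → [5]=1  [6]=1
  size 2 → [3,5]=1  [4,6]=1  [5,6]=2
  size 3 → [2,4,6]=1  [3,5,6]=3  [4,5,6]=3
  size 4 → [1,2,4,6]=1  [2,4,5,6]=4  [3,4,5,6]=6
  size 5 → [1,2,4,5,6]=5  [2,3,4,5,6]=10
  first=0(c) contributes 15

15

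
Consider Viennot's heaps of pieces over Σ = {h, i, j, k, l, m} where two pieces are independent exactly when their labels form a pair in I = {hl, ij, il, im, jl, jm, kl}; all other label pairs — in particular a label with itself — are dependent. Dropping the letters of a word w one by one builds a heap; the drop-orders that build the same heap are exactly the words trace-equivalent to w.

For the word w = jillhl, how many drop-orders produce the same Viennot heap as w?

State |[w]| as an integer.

40

drop 0:j onto floor
drop 1:i onto floor
drop 2:l onto floor
drop 3:l onto {2:l}
drop 4:h onto {0:j, 1:i}
drop 5:l onto {3:l}
ground layer = {0:j, 1:i, 2:l}
drop-orders for the pieces not yet dropped (sum over which currently-grounded one goes next):
  1 to go: {4} 1  {5} 1
  2 to go: {0,4} 1  {1,4} 1  {3,5} 1  {4,5} 2
  3 to go: {0,1,4} 2  {0,4,5} 3  {1,4,5} 3  {2,3,5} 1  {3,4,5} 3
  4 to go: {0,1,4,5} 8  {0,3,4,5} 6  {1,3,4,5} 6  {2,3,4,5} 4
  if 0:j drops first: 10 orders
  if 1:i drops first: 10 orders
  if 2:l drops first: 20 orders
heap linearizations: 40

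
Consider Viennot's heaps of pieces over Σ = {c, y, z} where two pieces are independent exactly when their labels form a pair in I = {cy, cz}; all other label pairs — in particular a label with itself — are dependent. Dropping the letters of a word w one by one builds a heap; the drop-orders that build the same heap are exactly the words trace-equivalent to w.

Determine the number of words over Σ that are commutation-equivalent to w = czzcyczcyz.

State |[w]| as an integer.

210

#0=c has no predecessor
#1=z has no predecessor
#2=z depends on [1:z]
#3=c depends on [0:c]
#4=y depends on [2:z]
#5=c depends on [3:c]
#6=z depends on [4:y]
#7=c depends on [5:c]
#8=y depends on [6:z]
#9=z depends on [8:y]
sources: [0:c, 1:z]
N(rest) = Σ N(rest − s) over sources s of rest; N(one piece) = 1:
  size 1 → [7]=1  [9]=1
  size 2 → [5,7]=1  [7,9]=2  [8,9]=1
  size 3 → [3,5,7]=1  [5,7,9]=3  [6,8,9]=1  [7,8,9]=3
  size 4 → [0,3,5,7]=1  [3,5,7,9]=4  [4,6,8,9]=1  [5,7,8,9]=6  [6,7,8,9]=4
  size 5 → [0,3,5,7,9]=5  [2,4,6,8,9]=1  [3,5,7,8,9]=10  [4,6,7,8,9]=5  [5,6,7,8,9]=10
  size 6 → [0,3,5,7,8,9]=15  [1,2,4,6,8,9]=1  [2,4,6,7,8,9]=6  [3,5,6,7,8,9]=20  [4,5,6,7,8,9]=15
  size 7 → [0,3,5,6,7,8,9]=35  [1,2,4,6,7,8,9]=7  [2,4,5,6,7,8,9]=21  [3,4,5,6,7,8,9]=35
  size 8 → [0,3,4,5,6,7,8,9]=70  [1,2,4,5,6,7,8,9]=28  [2,3,4,5,6,7,8,9]=56
  first=0(c) contributes 84
  first=1(z) contributes 126
|[w]| = 210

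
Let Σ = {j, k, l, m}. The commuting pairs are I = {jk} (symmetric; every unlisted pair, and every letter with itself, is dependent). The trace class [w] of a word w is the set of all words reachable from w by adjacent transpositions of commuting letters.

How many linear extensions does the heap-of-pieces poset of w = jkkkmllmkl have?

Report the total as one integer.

drop 0:j onto floor
drop 1:k onto floor
drop 2:k onto {1:k}
drop 3:k onto {2:k}
drop 4:m onto {0:j, 3:k}
drop 5:l onto {4:m}
drop 6:l onto {5:l}
drop 7:m onto {6:l}
drop 8:k onto {7:m}
drop 9:l onto {8:k}
ground layer = {0:j, 1:k}
drop-orders for the pieces not yet dropped (sum over which currently-grounded one goes next):
  1 to go: {9} 1
  2 to go: {8,9} 1
  3 to go: {7,8,9} 1
  4 to go: {6,7,8,9} 1
  5 to go: {5,6,7,8,9} 1
  6 to go: {4,5,6,7,8,9} 1
  7 to go: {0,4,5,6,7,8,9} 1  {3,4,5,6,7,8,9} 1
  8 to go: {0,3,4,5,6,7,8,9} 2  {2,3,4,5,6,7,8,9} 1
  if 0:j drops first: 1 orders
  if 1:k drops first: 3 orders
heap linearizations: 4

4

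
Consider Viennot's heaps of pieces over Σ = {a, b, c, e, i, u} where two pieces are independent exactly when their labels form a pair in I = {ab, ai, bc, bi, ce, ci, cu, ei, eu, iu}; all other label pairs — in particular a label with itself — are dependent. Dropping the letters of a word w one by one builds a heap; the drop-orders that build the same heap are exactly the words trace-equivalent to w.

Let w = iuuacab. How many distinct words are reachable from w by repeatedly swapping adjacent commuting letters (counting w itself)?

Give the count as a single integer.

28

#0=i has no predecessor
#1=u has no predecessor
#2=u depends on [1:u]
#3=a depends on [2:u]
#4=c depends on [3:a]
#5=a depends on [4:c]
#6=b depends on [2:u]
sources: [0:i, 1:u]
N(rest) = Σ N(rest − s) over sources s of rest; N(one piece) = 1:
  size 1 → [0]=1  [5]=1  [6]=1
  size 2 → [0,5]=2  [0,6]=2  [4,5]=1  [5,6]=2
  size 3 → [0,4,5]=3  [0,5,6]=6  [3,4,5]=1  [4,5,6]=3
  size 4 → [0,3,4,5]=4  [0,4,5,6]=12  [3,4,5,6]=4
  size 5 → [0,3,4,5,6]=20  [2,3,4,5,6]=4
  first=0(i) contributes 4
  first=1(u) contributes 24
|[w]| = 28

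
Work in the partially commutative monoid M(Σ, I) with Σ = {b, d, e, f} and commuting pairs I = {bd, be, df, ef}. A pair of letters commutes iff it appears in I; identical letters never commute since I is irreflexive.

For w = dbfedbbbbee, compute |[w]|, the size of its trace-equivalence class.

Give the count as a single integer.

#0=d has no predecessor
#1=b has no predecessor
#2=f depends on [1:b]
#3=e depends on [0:d]
#4=d depends on [3:e]
#5=b depends on [2:f]
#6=b depends on [5:b]
#7=b depends on [6:b]
#8=b depends on [7:b]
#9=e depends on [4:d]
#10=e depends on [9:e]
sources: [0:d, 1:b]
N(rest) = Σ N(rest − s) over sources s of rest; N(one piece) = 1:
  size 1 → [8]=1  [10]=1
  size 2 → [7,8]=1  [8,10]=2  [9,10]=1
  size 3 → [4,9,10]=1  [6,7,8]=1  [7,8,10]=3  [8,9,10]=3
  size 4 → [3,4,9,10]=1  [4,8,9,10]=4  [5,6,7,8]=1  [6,7,8,10]=4  [7,8,9,10]=6
  size 5 → [0,3,4,9,10]=1  [2,5,6,7,8]=1  [3,4,8,9,10]=5  [4,7,8,9,10]=10  [5,6,7,8,10]=5  [6,7,8,9,10]=10
  size 6 → [0,3,4,8,9,10]=6  [1,2,5,6,7,8]=1  [2,5,6,7,8,10]=6  [3,4,7,8,9,10]=15  [4,6,7,8,9,10]=20  [5,6,7,8,9,10]=15
  size 7 → [0,3,4,7,8,9,10]=21  [1,2,5,6,7,8,10]=7  [2,5,6,7,8,9,10]=21  [3,4,6,7,8,9,10]=35  [4,5,6,7,8,9,10]=35
  size 8 → [0,3,4,6,7,8,9,10]=56  [1,2,5,6,7,8,9,10]=28  [2,4,5,6,7,8,9,10]=56  [3,4,5,6,7,8,9,10]=70
  size 9 → [0,3,4,5,6,7,8,9,10]=126  [1,2,4,5,6,7,8,9,10]=84  [2,3,4,5,6,7,8,9,10]=126
  first=0(d) contributes 210
  first=1(b) contributes 252
|[w]| = 462

462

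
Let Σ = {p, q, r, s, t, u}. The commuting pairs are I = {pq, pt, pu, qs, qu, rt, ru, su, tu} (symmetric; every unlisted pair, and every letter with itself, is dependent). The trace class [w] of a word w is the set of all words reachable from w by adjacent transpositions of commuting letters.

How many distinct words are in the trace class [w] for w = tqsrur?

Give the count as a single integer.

piece 0:t — minimal
piece 1:q rests on {0:t}
piece 2:s rests on {0:t}
piece 3:r rests on {1:q, 2:s}
piece 4:u — minimal
piece 5:r rests on {3:r}
minimal pieces: {0:t, 4:u}
ways to finish when only these pieces remain (= sum over removing one remaining piece with nothing left below it):
  1 left: {4}→1  {5}→1
  2 left: {3,5}→1  {4,5}→2
  3 left: {1,3,5}→1  {2,3,5}→1  {3,4,5}→3
  4 left: {1,2,3,5}→2  {1,3,4,5}→4  {2,3,4,5}→4
  placing 0:t first → 10 extensions
  placing 4:u first → 2 extensions
total linear extensions = 12

12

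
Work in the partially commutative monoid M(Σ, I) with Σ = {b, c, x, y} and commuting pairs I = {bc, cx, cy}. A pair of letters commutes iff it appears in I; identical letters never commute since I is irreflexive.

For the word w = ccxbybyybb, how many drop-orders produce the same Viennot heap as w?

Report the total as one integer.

45

0(c) covers ∅
1(c) covers 0:c
2(x) covers ∅
3(b) covers 2:x
4(y) covers 3:b
5(b) covers 4:y
6(y) covers 5:b
7(y) covers 6:y
8(b) covers 7:y
9(b) covers 8:b
floor of heap: 0:c, 2:x
completions by unplaced set U, small U first (add the entries for U minus each lowest piece of U):
  |U|=1: {1}:1  {9}:1
  |U|=2: {0,1}:1  {1,9}:2  {8,9}:1
  |U|=3: {0,1,9}:3  {1,8,9}:3  {7,8,9}:1
  |U|=4: {0,1,8,9}:6  {1,7,8,9}:4  {6,7,8,9}:1
  |U|=5: {0,1,7,8,9}:10  {1,6,7,8,9}:5  {5,6,7,8,9}:1
  |U|=6: {0,1,6,7,8,9}:15  {1,5,6,7,8,9}:6  {4,5,6,7,8,9}:1
  |U|=7: {0,1,5,6,7,8,9}:21  {1,4,5,6,7,8,9}:7  {3,4,5,6,7,8,9}:1
  |U|=8: {0,1,4,5,6,7,8,9}:28  {1,3,4,5,6,7,8,9}:8  {2,3,4,5,6,7,8,9}:1
  start at 0(c): 9
  start at 2(x): 36
sum over floor = 45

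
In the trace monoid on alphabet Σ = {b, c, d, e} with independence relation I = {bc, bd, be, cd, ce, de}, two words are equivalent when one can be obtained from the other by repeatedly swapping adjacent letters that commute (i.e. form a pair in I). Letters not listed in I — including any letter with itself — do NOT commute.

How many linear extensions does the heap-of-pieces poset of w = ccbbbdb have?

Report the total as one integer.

0(c) covers ∅
1(c) covers 0:c
2(b) covers ∅
3(b) covers 2:b
4(b) covers 3:b
5(d) covers ∅
6(b) covers 4:b
floor of heap: 0:c, 2:b, 5:d
completions by unplaced set U, small U first (add the entries for U minus each lowest piece of U):
  |U|=1: {1}:1  {5}:1  {6}:1
  |U|=2: {0,1}:1  {1,5}:2  {1,6}:2  {4,6}:1  {5,6}:2
  |U|=3: {0,1,5}:3  {0,1,6}:3  {1,4,6}:3  {1,5,6}:6  {3,4,6}:1  {4,5,6}:3
  |U|=4: {0,1,4,6}:6  {0,1,5,6}:12  {1,3,4,6}:4  {1,4,5,6}:12  {2,3,4,6}:1  {3,4,5,6}:4
  |U|=5: {0,1,3,4,6}:10  {0,1,4,5,6}:30  {1,2,3,4,6}:5  {1,3,4,5,6}:20  {2,3,4,5,6}:5
  start at 0(c): 30
  start at 2(b): 60
  start at 5(d): 15
sum over floor = 105

105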